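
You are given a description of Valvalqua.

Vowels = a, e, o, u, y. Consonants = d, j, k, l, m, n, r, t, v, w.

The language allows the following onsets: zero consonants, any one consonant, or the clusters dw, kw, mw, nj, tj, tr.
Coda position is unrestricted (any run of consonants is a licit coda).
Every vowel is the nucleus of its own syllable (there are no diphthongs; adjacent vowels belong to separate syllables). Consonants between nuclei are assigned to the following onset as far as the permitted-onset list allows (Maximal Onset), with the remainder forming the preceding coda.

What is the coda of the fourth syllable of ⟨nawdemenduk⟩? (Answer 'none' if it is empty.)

k

Nuclei (vowels): a, e, e, u → 4 syllables.
V1 /a/ – V2 /e/: cluster /wd/ — the longest permitted-onset suffix is /d/; onset = /d/, preceding coda = /w/.
V2 /e/ – V3 /e/: /m/ is a single consonant, so it becomes the next onset.
V3 /e/ – V4 /u/: /nd/ — longest licit onset from the right is /d/, leaving /n/ as coda.
Putting it together: naw.de.men.duk.
Syllable 4 is /duk/: onset /d/, nucleus /u/, coda /k/.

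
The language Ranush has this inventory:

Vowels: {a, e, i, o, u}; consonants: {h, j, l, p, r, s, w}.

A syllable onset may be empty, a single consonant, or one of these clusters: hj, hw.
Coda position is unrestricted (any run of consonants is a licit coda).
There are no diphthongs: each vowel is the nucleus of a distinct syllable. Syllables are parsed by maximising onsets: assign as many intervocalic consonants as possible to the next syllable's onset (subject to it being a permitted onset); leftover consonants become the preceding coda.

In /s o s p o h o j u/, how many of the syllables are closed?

1

Vowels present: o, o, o, u; each is a nucleus, giving 4 syllables.
σ1/σ2 boundary: /sp/ — longest licit onset from the right is /p/, leaving /s/ as coda.
σ2/σ3 boundary: /h/ → onset of the next syllable (single consonants are always licit onsets).
σ3/σ4 boundary: /j/ → onset of the next syllable (single consonants are always licit onsets).
So the parse is sos.po.ho.ju.
Classifying each syllable: /sos/ (closed), /po/ (open), /ho/ (open), /ju/ (open).
Closed syllables: 1.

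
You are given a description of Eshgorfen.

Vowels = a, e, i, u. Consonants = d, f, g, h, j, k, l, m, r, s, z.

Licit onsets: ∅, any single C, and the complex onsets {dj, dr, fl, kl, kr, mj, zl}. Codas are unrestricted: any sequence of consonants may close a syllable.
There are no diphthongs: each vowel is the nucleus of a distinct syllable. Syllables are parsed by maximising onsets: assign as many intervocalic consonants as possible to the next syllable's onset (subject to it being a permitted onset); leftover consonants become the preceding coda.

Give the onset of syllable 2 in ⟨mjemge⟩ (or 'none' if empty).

Vowels present: e, e; each is a nucleus, giving 2 syllables.
σ1/σ2 boundary: /mg/; trying suffixes from longest down, /g/ is the first permitted one, so coda /m/ | onset /g/.
Putting it together: mjem.ge.
Syllable 2 is /ge/: onset /g/, nucleus /e/, coda ∅.

g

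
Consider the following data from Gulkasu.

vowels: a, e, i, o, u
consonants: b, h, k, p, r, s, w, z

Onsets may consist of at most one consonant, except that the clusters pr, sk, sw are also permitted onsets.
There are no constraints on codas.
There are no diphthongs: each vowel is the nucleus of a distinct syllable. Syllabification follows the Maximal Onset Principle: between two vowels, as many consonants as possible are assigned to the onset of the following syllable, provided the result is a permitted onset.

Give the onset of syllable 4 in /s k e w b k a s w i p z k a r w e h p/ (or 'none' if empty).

k

The vowels are e, a, i, a, e — 5 nuclei, so 5 syllables.
σ1/σ2 boundary: /wbk/ — longest licit onset from the right is /k/, leaving /wb/ as coda.
σ2/σ3 boundary: cluster /sw/ — /sw/ is itself a permitted onset, so the whole cluster goes right; preceding coda = ∅.
σ3/σ4 boundary: cluster /pzk/ — the longest permitted-onset suffix is /k/; onset = /k/, preceding coda = /pz/.
σ4/σ5 boundary: /rw/ splits as /r/ + /w/ (/w/ is the longest suffix that is a licit onset).
Result: skewb.ka.swipz.kar.wehp.
Syllable 4 is /kar/: onset /k/, nucleus /a/, coda /r/.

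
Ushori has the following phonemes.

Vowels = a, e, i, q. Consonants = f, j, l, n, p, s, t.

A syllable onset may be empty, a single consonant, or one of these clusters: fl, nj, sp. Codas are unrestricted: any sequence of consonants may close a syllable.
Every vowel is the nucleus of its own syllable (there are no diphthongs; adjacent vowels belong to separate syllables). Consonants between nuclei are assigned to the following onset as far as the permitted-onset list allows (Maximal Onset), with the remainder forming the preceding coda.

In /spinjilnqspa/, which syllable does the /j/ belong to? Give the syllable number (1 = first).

2

Nuclei (vowels): i, i, q, a → 4 syllables.
σ1/σ2 boundary: /nj/ — entire cluster is a permitted onset → onset /nj/, coda ∅.
σ2/σ3 boundary: /ln/ — longest licit onset from the right is /n/, leaving /l/ as coda.
σ3/σ4 boundary: /sp/ is a licit onset in full, so it all attaches to the next syllable.
Result: spi.njil.nq.spa.
The /j/ is in the onset of syllable 2 (/njil/).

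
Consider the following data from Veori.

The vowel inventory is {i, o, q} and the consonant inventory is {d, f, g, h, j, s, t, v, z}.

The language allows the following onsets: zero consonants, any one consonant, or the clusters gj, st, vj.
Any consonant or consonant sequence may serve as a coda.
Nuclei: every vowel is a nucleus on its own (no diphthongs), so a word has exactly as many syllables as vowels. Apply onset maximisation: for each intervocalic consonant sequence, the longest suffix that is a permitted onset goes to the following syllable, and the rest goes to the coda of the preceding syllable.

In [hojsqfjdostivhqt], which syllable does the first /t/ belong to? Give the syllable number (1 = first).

Nuclei (vowels): o, q, o, i, q → 5 syllables.
σ1/σ2 boundary: cluster /js/ — the longest permitted-onset suffix is /s/; onset = /s/, preceding coda = /j/.
σ2/σ3 boundary: cluster /fjd/ — the longest permitted-onset suffix is /d/; onset = /d/, preceding coda = /fj/.
σ3/σ4 boundary: cluster /st/ — /st/ is itself a permitted onset, so the whole cluster goes right; preceding coda = ∅.
σ4/σ5 boundary: cluster /vh/ — the longest permitted-onset suffix is /h/; onset = /h/, preceding coda = /v/.
Putting it together: hoj.sqfj.do.stiv.hqt.
The first /t/ is in the onset of syllable 4 (/stiv/).

4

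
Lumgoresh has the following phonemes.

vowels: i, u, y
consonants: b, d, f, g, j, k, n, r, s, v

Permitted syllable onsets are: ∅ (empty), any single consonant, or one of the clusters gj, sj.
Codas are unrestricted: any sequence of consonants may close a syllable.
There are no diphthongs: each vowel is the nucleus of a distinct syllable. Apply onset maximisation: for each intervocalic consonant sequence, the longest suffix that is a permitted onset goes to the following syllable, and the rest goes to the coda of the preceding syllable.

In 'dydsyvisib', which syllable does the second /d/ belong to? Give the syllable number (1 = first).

1

The vowels are y, y, i, i — 4 nuclei, so 4 syllables.
/y…y/ gap (V1→V2): /ds/; trying suffixes from longest down, /s/ is the first permitted one, so coda /d/ | onset /s/.
/y…i/ gap (V2→V3): /v/ → onset of the next syllable (single consonants are always licit onsets).
/i…i/ gap (V3→V4): just /s/ — single C goes to the following onset.
Result: dyd.sy.vi.sib.
The second /d/ is in the coda of syllable 1 (/dyd/).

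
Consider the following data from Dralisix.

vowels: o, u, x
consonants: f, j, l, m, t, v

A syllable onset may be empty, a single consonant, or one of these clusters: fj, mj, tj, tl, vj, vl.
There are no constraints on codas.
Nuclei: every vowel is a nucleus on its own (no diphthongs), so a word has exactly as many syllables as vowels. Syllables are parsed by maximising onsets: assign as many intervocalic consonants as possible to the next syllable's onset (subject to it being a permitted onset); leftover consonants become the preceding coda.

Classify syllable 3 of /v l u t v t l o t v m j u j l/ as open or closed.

closed

Nuclei (vowels): u, o, u → 3 syllables.
σ1/σ2 boundary: cluster /tvtl/ — the longest permitted-onset suffix is /tl/; onset = /tl/, preceding coda = /tv/.
σ2/σ3 boundary: /tvmj/ — longest licit onset from the right is /mj/, leaving /tv/ as coda.
So the parse is vlutv.tlotv.mjujl.
Syllable 3 is /mjujl/ with coda /jl/, so it is closed.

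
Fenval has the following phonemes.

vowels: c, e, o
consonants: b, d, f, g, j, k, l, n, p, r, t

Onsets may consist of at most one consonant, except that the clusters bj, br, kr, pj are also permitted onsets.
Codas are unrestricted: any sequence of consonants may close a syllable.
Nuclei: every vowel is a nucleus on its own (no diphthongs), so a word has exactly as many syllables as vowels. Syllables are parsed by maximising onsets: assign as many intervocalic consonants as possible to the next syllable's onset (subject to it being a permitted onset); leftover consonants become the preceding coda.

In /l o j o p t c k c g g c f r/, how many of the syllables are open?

Nuclei (vowels): o, o, c, c, c → 5 syllables.
σ1/σ2 boundary: /j/ → onset of the next syllable (single consonants are always licit onsets).
σ2/σ3 boundary: /pt/; trying suffixes from longest down, /t/ is the first permitted one, so coda /p/ | onset /t/.
σ3/σ4 boundary: /k/ is a single consonant, so it becomes the next onset.
σ4/σ5 boundary: /gg/; trying suffixes from longest down, /g/ is the first permitted one, so coda /g/ | onset /g/.
Putting it together: lo.jop.tc.kcg.gcfr.
Classifying each syllable: /lo/ (open), /jop/ (closed), /tc/ (open), /kcg/ (closed), /gcfr/ (closed).
Open syllables: 2.

2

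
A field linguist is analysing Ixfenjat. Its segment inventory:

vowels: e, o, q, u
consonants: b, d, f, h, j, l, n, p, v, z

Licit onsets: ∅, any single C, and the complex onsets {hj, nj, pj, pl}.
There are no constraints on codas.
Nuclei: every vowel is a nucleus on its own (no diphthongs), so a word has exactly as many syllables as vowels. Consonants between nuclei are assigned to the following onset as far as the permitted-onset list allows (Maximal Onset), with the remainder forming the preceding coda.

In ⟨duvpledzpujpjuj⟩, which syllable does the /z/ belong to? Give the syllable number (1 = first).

The vowels are u, e, u, u — 4 nuclei, so 4 syllables.
σ1/σ2 boundary: /vpl/ splits as /v/ + /pl/ (/pl/ is the longest suffix that is a licit onset).
σ2/σ3 boundary: /dzp/ — longest licit onset from the right is /p/, leaving /dz/ as coda.
σ3/σ4 boundary: /jpj/ — longest licit onset from the right is /pj/, leaving /j/ as coda.
Putting it together: duv.pledz.puj.pjuj.
The /z/ is in the coda of syllable 2 (/pledz/).

2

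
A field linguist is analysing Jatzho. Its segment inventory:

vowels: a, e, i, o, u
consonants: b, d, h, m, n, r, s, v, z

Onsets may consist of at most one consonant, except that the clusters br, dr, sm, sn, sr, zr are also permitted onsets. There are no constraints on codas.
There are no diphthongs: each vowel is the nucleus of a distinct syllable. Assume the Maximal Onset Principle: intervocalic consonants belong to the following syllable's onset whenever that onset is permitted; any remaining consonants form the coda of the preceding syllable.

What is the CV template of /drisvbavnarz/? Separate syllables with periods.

CCVCC.CVC.CVCC

Nuclei (vowels): i, a, a → 3 syllables.
V1 /i/ – V2 /a/: cluster /svb/ — the longest permitted-onset suffix is /b/; onset = /b/, preceding coda = /sv/.
V2 /a/ – V3 /a/: /vn/ splits as /v/ + /n/ (/n/ is the longest suffix that is a licit onset).
Result: drisv.bav.narz.
Mapping each syllable to C/V: /drisv/ → CCVCC, /bav/ → CVC, /narz/ → CVCC.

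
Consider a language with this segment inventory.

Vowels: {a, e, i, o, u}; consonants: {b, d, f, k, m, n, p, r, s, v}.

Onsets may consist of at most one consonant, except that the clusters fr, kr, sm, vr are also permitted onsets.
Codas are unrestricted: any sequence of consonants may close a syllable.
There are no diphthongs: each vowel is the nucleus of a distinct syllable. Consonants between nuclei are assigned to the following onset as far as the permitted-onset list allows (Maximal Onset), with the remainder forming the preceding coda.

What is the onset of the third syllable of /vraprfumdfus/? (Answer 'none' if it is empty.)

Vowels present: a, u, u; each is a nucleus, giving 3 syllables.
Between /a/ (V1) and /u/ (V2): cluster /prf/ — the longest permitted-onset suffix is /f/; onset = /f/, preceding coda = /pr/.
Between /u/ (V2) and /u/ (V3): /mdf/; trying suffixes from longest down, /f/ is the first permitted one, so coda /md/ | onset /f/.
Syllabification: vrapr.fumd.fus.
Syllable 3 is /fus/: onset /f/, nucleus /u/, coda /s/.

f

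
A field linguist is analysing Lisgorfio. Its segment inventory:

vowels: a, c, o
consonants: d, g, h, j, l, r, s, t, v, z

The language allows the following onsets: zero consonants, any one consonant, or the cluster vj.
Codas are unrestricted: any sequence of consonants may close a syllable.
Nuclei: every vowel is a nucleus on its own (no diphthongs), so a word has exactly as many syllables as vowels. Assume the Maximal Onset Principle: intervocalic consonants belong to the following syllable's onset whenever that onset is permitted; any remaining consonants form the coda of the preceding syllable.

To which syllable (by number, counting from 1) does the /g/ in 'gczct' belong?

1

Nuclei (vowels): c, c → 2 syllables.
σ1/σ2 boundary: just /z/ — single C goes to the following onset.
Putting it together: gc.zct.
The /g/ is in the onset of syllable 1 (/gc/).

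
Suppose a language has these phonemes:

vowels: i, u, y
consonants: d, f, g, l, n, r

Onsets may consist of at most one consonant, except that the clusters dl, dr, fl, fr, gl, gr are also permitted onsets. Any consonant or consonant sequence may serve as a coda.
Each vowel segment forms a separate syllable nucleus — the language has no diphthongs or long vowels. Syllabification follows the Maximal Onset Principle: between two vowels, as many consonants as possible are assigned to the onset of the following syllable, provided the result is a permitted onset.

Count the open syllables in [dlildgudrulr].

1

Vowels present: i, u, u; each is a nucleus, giving 3 syllables.
Between /i/ (V1) and /u/ (V2): cluster /ldg/ — the longest permitted-onset suffix is /g/; onset = /g/, preceding coda = /ld/.
Between /u/ (V2) and /u/ (V3): cluster /dr/ — /dr/ is itself a permitted onset, so the whole cluster goes right; preceding coda = ∅.
So the parse is dlild.gu.drulr.
Classifying each syllable: /dlild/ (closed), /gu/ (open), /drulr/ (closed).
Open syllables: 1.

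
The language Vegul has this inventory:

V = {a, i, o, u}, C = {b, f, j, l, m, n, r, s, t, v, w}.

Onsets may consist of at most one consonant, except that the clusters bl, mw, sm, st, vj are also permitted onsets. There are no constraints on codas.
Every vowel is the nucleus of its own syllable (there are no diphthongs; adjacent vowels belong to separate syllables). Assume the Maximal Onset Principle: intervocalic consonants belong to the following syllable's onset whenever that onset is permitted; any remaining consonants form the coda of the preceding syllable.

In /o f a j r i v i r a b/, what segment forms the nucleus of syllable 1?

o

Vowels present: o, a, i, i, a; each is a nucleus, giving 5 syllables.
The first nucleus (vowel 1 from the left) is /o/.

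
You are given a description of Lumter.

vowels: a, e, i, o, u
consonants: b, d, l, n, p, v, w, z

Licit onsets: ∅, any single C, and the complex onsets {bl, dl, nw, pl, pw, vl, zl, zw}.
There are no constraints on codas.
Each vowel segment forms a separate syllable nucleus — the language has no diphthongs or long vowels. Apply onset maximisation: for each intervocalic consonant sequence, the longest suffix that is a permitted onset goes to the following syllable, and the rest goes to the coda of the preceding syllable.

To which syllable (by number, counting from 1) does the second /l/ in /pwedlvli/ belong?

2

Vowels present: e, i; each is a nucleus, giving 2 syllables.
σ1/σ2 boundary: /dlvl/ splits as /dl/ + /vl/ (/vl/ is the longest suffix that is a licit onset).
So the parse is pwedl.vli.
The second /l/ is in the onset of syllable 2 (/vli/).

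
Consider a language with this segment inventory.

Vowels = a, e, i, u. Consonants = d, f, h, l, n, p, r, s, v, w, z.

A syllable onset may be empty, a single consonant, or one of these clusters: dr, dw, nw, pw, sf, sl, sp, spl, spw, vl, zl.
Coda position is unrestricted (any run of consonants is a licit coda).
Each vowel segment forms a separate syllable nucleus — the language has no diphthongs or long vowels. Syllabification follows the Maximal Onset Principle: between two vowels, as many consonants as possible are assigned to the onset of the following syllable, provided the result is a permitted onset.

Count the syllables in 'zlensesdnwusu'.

4

Vowels present: e, e, u, u; each is a nucleus, giving 4 syllables.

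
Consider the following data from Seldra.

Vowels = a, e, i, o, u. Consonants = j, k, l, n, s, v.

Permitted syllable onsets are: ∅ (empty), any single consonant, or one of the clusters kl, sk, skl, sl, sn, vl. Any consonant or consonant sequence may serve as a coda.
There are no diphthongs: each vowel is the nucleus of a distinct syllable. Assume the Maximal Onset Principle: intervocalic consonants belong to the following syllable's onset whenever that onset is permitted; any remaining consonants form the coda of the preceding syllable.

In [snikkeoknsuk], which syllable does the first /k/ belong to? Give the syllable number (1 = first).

Vowels present: i, e, o, u; each is a nucleus, giving 4 syllables.
/i…e/ gap (V1→V2): /kk/ — longest licit onset from the right is /k/, leaving /k/ as coda.
/e…o/ gap (V2→V3): nothing intervenes; syllable break is V.V.
/o…u/ gap (V3→V4): /kns/ splits as /kn/ + /s/ (/s/ is the longest suffix that is a licit onset).
Syllabification: snik.ke.okn.suk.
The first /k/ is in the coda of syllable 1 (/snik/).

1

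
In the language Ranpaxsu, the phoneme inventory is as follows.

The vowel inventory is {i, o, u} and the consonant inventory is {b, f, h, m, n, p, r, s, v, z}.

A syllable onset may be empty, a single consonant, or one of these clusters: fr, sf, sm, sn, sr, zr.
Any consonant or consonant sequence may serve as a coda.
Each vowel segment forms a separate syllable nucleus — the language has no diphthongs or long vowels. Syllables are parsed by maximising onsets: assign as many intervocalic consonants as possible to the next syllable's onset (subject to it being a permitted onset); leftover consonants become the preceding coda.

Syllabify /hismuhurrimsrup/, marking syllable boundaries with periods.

hi.smu.hur.rim.srup

The vowels are i, u, u, i, u — 5 nuclei, so 5 syllables.
Between /i/ (V1) and /u/ (V2): cluster /sm/ — /sm/ is itself a permitted onset, so the whole cluster goes right; preceding coda = ∅.
Between /u/ (V2) and /u/ (V3): /h/ → onset of the next syllable (single consonants are always licit onsets).
Between /u/ (V3) and /i/ (V4): /rr/ — longest licit onset from the right is /r/, leaving /r/ as coda.
Between /i/ (V4) and /u/ (V5): cluster /msr/ — the longest permitted-onset suffix is /sr/; onset = /sr/, preceding coda = /m/.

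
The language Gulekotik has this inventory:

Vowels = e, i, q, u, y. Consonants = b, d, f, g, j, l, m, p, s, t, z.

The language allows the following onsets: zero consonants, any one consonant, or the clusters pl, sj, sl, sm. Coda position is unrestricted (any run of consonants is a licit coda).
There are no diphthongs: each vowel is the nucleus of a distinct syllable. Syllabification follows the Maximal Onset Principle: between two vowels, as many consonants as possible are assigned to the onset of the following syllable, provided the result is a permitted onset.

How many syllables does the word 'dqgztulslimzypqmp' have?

The vowels are q, u, i, y, q — 5 nuclei, so 5 syllables.

5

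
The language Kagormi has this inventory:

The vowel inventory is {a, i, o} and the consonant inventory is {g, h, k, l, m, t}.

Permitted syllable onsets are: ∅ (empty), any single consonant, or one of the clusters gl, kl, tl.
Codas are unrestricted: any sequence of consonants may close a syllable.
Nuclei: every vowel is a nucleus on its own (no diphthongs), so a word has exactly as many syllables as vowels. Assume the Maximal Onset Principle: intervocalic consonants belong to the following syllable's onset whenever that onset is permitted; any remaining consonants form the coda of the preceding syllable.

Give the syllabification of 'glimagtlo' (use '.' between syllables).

Nuclei (vowels): i, a, o → 3 syllables.
Between /i/ (V1) and /a/ (V2): /m/ is a single consonant, so it becomes the next onset.
Between /a/ (V2) and /o/ (V3): /gtl/; trying suffixes from longest down, /tl/ is the first permitted one, so coda /g/ | onset /tl/.

gli.mag.tlo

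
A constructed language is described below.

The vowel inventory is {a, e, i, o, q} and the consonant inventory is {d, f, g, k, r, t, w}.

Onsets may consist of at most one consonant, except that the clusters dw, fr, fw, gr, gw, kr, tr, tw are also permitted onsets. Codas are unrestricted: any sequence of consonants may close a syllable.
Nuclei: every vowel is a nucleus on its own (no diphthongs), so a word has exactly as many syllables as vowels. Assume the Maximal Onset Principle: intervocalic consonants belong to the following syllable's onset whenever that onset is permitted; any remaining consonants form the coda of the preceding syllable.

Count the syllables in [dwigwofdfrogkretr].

4

Nuclei (vowels): i, o, o, e → 4 syllables.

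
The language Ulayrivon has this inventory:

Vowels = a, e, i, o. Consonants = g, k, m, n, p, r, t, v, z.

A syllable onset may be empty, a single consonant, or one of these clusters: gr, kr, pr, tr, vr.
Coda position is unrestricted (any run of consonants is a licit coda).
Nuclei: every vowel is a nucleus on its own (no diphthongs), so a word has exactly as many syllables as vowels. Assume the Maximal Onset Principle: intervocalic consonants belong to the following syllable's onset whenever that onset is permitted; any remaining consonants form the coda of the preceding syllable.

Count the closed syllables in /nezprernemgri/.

3

Vowels present: e, e, e, i; each is a nucleus, giving 4 syllables.
/e…e/ gap (V1→V2): /zpr/ splits as /z/ + /pr/ (/pr/ is the longest suffix that is a licit onset).
/e…e/ gap (V2→V3): /rn/; trying suffixes from longest down, /n/ is the first permitted one, so coda /r/ | onset /n/.
/e…i/ gap (V3→V4): /mgr/ — longest licit onset from the right is /gr/, leaving /m/ as coda.
So the parse is nez.prer.nem.gri.
Classifying each syllable: /nez/ (closed), /prer/ (closed), /nem/ (closed), /gri/ (open).
Closed syllables: 3.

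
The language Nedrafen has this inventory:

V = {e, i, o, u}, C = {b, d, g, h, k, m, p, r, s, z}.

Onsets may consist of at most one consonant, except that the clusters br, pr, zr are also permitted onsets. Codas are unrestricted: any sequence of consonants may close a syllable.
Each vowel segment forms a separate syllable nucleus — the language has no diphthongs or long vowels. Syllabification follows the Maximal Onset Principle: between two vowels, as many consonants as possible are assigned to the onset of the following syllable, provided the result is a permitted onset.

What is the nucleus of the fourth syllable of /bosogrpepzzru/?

The vowels are o, o, e, u — 4 nuclei, so 4 syllables.
The fourth nucleus (vowel 4 from the left) is /u/.

u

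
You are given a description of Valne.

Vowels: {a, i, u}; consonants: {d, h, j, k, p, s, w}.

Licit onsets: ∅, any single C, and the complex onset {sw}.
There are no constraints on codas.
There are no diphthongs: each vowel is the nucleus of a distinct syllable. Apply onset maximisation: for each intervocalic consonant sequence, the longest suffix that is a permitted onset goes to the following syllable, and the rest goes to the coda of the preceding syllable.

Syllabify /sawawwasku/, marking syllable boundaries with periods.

Vowels present: a, a, a, u; each is a nucleus, giving 4 syllables.
/a…a/ gap (V1→V2): /w/ is a single consonant, so it becomes the next onset.
/a…a/ gap (V2→V3): cluster /ww/ — the longest permitted-onset suffix is /w/; onset = /w/, preceding coda = /w/.
/a…u/ gap (V3→V4): cluster /sk/ — the longest permitted-onset suffix is /k/; onset = /k/, preceding coda = /s/.

sa.waw.was.ku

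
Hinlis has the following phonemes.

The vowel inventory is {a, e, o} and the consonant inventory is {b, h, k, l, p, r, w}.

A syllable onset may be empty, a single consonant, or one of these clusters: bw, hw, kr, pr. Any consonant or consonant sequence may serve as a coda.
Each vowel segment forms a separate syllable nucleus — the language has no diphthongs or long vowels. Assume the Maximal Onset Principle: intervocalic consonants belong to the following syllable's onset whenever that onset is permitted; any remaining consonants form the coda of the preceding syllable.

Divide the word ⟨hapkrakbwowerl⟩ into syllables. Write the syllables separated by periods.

Nuclei (vowels): a, a, o, e → 4 syllables.
σ1/σ2 boundary: /pkr/; trying suffixes from longest down, /kr/ is the first permitted one, so coda /p/ | onset /kr/.
σ2/σ3 boundary: /kbw/; trying suffixes from longest down, /bw/ is the first permitted one, so coda /k/ | onset /bw/.
σ3/σ4 boundary: /w/ → onset of the next syllable (single consonants are always licit onsets).

hap.krak.bwo.werl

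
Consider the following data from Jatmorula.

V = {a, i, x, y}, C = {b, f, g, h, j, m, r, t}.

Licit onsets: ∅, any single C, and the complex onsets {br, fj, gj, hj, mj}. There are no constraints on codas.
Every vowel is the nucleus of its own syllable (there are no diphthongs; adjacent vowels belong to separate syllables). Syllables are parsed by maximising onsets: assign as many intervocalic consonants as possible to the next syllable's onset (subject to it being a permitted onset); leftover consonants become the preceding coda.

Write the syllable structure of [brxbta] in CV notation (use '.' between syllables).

CCVC.CV

The vowels are x, a — 2 nuclei, so 2 syllables.
Between /x/ (V1) and /a/ (V2): cluster /bt/ — the longest permitted-onset suffix is /t/; onset = /t/, preceding coda = /b/.
Syllabification: brxb.ta.
Mapping each syllable to C/V: /brxb/ → CCVC, /ta/ → CV.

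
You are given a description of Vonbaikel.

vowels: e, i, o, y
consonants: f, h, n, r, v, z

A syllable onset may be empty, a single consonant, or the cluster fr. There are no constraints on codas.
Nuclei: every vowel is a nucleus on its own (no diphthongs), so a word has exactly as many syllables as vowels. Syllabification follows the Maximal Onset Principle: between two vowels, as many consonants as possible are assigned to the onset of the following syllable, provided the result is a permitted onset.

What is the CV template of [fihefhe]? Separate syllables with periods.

Vowels present: i, e, e; each is a nucleus, giving 3 syllables.
/i…e/ gap (V1→V2): just /h/ — single C goes to the following onset.
/e…e/ gap (V2→V3): /fh/; trying suffixes from longest down, /h/ is the first permitted one, so coda /f/ | onset /h/.
So the parse is fi.hef.he.
Mapping each syllable to C/V: /fi/ → CV, /hef/ → CVC, /he/ → CV.

CV.CVC.CV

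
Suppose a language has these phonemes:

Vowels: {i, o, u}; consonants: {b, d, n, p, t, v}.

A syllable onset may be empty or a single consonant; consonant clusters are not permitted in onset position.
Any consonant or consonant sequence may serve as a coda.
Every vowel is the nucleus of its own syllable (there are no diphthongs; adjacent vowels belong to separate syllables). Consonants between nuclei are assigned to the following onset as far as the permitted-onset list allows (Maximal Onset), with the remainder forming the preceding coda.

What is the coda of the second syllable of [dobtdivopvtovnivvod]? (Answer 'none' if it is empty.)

none

Vowels present: o, i, o, o, i, o; each is a nucleus, giving 6 syllables.
Between /o/ (V1) and /i/ (V2): /btd/ — longest licit onset from the right is /d/, leaving /bt/ as coda.
Between /i/ (V2) and /o/ (V3): /v/ → onset of the next syllable (single consonants are always licit onsets).
Between /o/ (V3) and /o/ (V4): cluster /pvt/ — the longest permitted-onset suffix is /t/; onset = /t/, preceding coda = /pv/.
Between /o/ (V4) and /i/ (V5): /vn/; trying suffixes from longest down, /n/ is the first permitted one, so coda /v/ | onset /n/.
Between /i/ (V5) and /o/ (V6): cluster /vv/ — the longest permitted-onset suffix is /v/; onset = /v/, preceding coda = /v/.
So the parse is dobt.di.vopv.tov.niv.vod.
Syllable 2 is /di/: onset /d/, nucleus /i/, coda ∅.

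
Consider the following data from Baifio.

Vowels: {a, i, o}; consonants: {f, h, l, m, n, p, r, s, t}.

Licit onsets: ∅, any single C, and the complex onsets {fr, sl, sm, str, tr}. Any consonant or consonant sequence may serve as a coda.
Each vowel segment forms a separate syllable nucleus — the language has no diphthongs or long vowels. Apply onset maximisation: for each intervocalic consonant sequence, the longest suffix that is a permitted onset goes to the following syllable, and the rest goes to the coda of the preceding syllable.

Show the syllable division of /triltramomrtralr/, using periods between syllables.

Vowels present: i, a, o, a; each is a nucleus, giving 4 syllables.
Between /i/ (V1) and /a/ (V2): /ltr/ splits as /l/ + /tr/ (/tr/ is the longest suffix that is a licit onset).
Between /a/ (V2) and /o/ (V3): /m/ → onset of the next syllable (single consonants are always licit onsets).
Between /o/ (V3) and /a/ (V4): /mrtr/; trying suffixes from longest down, /tr/ is the first permitted one, so coda /mr/ | onset /tr/.

tril.tra.momr.tralr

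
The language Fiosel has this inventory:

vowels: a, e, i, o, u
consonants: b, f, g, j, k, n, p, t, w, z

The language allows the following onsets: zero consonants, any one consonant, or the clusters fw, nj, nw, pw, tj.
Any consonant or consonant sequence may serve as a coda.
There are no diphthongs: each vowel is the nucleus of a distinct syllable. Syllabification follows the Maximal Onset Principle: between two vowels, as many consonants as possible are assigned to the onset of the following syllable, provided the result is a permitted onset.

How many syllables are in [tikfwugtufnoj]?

The vowels are i, u, u, o — 4 nuclei, so 4 syllables.

4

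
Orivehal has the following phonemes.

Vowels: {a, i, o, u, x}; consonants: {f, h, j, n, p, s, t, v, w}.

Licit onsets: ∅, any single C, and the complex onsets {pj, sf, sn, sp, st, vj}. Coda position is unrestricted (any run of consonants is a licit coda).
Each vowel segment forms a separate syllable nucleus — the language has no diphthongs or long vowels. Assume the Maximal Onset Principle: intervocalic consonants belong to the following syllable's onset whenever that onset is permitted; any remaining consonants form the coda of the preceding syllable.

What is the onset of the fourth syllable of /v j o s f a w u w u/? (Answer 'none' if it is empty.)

w

The vowels are o, a, u, u — 4 nuclei, so 4 syllables.
Between /o/ (V1) and /a/ (V2): /sf/ is a licit onset in full, so it all attaches to the next syllable.
Between /a/ (V2) and /u/ (V3): /w/ is a single consonant, so it becomes the next onset.
Between /u/ (V3) and /u/ (V4): just /w/ — single C goes to the following onset.
Putting it together: vjo.sfa.wu.wu.
Syllable 4 is /wu/: onset /w/, nucleus /u/, coda ∅.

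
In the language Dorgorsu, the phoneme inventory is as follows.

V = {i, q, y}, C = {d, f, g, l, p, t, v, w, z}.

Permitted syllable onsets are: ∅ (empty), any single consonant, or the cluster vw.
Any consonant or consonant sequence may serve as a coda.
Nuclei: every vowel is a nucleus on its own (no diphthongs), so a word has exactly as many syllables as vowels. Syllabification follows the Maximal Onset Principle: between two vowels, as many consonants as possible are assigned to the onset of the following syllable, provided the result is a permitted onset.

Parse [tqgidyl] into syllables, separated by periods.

Nuclei (vowels): q, i, y → 3 syllables.
Between /q/ (V1) and /i/ (V2): /g/ is a single consonant, so it becomes the next onset.
Between /i/ (V2) and /y/ (V3): /d/ is a single consonant, so it becomes the next onset.

tq.gi.dyl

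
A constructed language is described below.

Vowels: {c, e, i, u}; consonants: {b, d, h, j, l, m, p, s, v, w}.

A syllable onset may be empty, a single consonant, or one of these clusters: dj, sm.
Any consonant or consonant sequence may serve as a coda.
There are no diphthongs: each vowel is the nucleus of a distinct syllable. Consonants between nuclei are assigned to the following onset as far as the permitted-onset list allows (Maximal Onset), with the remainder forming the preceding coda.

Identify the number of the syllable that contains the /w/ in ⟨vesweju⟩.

Vowels present: e, e, u; each is a nucleus, giving 3 syllables.
σ1/σ2 boundary: cluster /sw/ — the longest permitted-onset suffix is /w/; onset = /w/, preceding coda = /s/.
σ2/σ3 boundary: just /j/ — single C goes to the following onset.
Result: ves.we.ju.
The /w/ is in the onset of syllable 2 (/we/).

2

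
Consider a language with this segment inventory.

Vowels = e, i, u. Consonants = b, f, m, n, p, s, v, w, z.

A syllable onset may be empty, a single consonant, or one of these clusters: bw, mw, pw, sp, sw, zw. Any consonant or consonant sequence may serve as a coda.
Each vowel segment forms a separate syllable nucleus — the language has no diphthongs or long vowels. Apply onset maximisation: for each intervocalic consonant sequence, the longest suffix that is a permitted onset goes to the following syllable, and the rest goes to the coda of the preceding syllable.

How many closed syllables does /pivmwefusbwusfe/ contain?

Vowels present: i, e, u, u, e; each is a nucleus, giving 5 syllables.
V1 /i/ – V2 /e/: /vmw/ — longest licit onset from the right is /mw/, leaving /v/ as coda.
V2 /e/ – V3 /u/: just /f/ — single C goes to the following onset.
V3 /u/ – V4 /u/: cluster /sbw/ — the longest permitted-onset suffix is /bw/; onset = /bw/, preceding coda = /s/.
V4 /u/ – V5 /e/: /sf/ splits as /s/ + /f/ (/f/ is the longest suffix that is a licit onset).
Result: piv.mwe.fus.bwus.fe.
Classifying each syllable: /piv/ (closed), /mwe/ (open), /fus/ (closed), /bwus/ (closed), /fe/ (open).
Closed syllables: 3.

3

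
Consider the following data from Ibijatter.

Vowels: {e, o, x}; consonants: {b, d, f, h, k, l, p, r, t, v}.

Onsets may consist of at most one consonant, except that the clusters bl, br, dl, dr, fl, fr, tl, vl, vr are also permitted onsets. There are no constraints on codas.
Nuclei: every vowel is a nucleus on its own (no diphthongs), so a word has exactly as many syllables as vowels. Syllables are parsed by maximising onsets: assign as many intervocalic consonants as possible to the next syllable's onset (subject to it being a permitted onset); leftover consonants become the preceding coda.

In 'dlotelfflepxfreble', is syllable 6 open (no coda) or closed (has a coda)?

open

Nuclei (vowels): o, e, e, x, e, e → 6 syllables.
V1 /o/ – V2 /e/: /t/ is a single consonant, so it becomes the next onset.
V2 /e/ – V3 /e/: /lffl/; trying suffixes from longest down, /fl/ is the first permitted one, so coda /lf/ | onset /fl/.
V3 /e/ – V4 /x/: /p/ → onset of the next syllable (single consonants are always licit onsets).
V4 /x/ – V5 /e/: cluster /fr/ — /fr/ is itself a permitted onset, so the whole cluster goes right; preceding coda = ∅.
V5 /e/ – V6 /e/: /bl/ is a licit onset in full, so it all attaches to the next syllable.
Syllabification: dlo.telf.fle.px.fre.ble.
Syllable 6 is /ble/; it ends in its nucleus with no coda, so it is open.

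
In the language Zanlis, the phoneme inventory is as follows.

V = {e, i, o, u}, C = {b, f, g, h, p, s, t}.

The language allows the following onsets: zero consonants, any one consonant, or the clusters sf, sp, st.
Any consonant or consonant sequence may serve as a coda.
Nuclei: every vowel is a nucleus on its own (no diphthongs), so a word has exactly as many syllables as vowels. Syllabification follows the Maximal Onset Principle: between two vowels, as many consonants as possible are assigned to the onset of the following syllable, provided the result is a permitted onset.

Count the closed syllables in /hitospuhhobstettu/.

3

Nuclei (vowels): i, o, u, o, e, u → 6 syllables.
/i…o/ gap (V1→V2): /t/ is a single consonant, so it becomes the next onset.
/o…u/ gap (V2→V3): /sp/ is a licit onset in full, so it all attaches to the next syllable.
/u…o/ gap (V3→V4): /hh/; trying suffixes from longest down, /h/ is the first permitted one, so coda /h/ | onset /h/.
/o…e/ gap (V4→V5): /bst/; trying suffixes from longest down, /st/ is the first permitted one, so coda /b/ | onset /st/.
/e…u/ gap (V5→V6): /tt/ splits as /t/ + /t/ (/t/ is the longest suffix that is a licit onset).
So the parse is hi.to.spuh.hob.stet.tu.
Classifying each syllable: /hi/ (open), /to/ (open), /spuh/ (closed), /hob/ (closed), /stet/ (closed), /tu/ (open).
Closed syllables: 3.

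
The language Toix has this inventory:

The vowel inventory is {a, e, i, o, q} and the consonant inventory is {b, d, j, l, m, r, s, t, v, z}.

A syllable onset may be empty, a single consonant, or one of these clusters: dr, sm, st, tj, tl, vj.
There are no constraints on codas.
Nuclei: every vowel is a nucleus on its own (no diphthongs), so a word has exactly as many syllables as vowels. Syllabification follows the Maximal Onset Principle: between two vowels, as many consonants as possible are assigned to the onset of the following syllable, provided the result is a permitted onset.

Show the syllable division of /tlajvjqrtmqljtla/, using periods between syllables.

tlaj.vjqrt.mqlj.tla

The vowels are a, q, q, a — 4 nuclei, so 4 syllables.
σ1/σ2 boundary: /jvj/ — longest licit onset from the right is /vj/, leaving /j/ as coda.
σ2/σ3 boundary: cluster /rtm/ — the longest permitted-onset suffix is /m/; onset = /m/, preceding coda = /rt/.
σ3/σ4 boundary: /ljtl/ splits as /lj/ + /tl/ (/tl/ is the longest suffix that is a licit onset).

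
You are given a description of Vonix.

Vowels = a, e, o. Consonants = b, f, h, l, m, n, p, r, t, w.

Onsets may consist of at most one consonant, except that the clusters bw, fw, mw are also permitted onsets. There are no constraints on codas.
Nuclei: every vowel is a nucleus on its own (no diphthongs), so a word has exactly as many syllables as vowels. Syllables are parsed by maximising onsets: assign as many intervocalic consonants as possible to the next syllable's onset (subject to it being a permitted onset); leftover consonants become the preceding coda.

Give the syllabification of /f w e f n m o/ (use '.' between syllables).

Nuclei (vowels): e, o → 2 syllables.
/e…o/ gap (V1→V2): cluster /fnm/ — the longest permitted-onset suffix is /m/; onset = /m/, preceding coda = /fn/.

fwefn.mo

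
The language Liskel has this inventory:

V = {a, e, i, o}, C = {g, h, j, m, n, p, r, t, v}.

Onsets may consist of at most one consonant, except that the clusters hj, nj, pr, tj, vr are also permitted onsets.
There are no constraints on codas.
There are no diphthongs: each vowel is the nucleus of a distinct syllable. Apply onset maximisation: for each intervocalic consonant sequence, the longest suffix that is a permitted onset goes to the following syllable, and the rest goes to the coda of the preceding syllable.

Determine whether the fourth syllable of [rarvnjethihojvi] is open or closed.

closed

The vowels are a, e, i, o, i — 5 nuclei, so 5 syllables.
σ1/σ2 boundary: cluster /rvnj/ — the longest permitted-onset suffix is /nj/; onset = /nj/, preceding coda = /rv/.
σ2/σ3 boundary: /th/ splits as /t/ + /h/ (/h/ is the longest suffix that is a licit onset).
σ3/σ4 boundary: /h/ → onset of the next syllable (single consonants are always licit onsets).
σ4/σ5 boundary: cluster /jv/ — the longest permitted-onset suffix is /v/; onset = /v/, preceding coda = /j/.
Result: rarv.njet.hi.hoj.vi.
Syllable 4 is /hoj/ with coda /j/, so it is closed.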